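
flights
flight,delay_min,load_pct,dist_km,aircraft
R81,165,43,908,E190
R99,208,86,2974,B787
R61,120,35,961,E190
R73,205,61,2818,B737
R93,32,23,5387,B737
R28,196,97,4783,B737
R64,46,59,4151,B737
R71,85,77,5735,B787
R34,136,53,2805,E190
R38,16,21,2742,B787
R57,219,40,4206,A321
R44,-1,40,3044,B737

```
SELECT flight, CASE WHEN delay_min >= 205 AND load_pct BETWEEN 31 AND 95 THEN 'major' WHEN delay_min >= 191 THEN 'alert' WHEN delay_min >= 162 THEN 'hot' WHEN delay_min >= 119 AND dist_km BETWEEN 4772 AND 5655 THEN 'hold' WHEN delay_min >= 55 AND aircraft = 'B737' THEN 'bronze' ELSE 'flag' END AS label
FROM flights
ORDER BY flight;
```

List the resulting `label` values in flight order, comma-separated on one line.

alert, flag, flag, flag, major, flag, flag, flag, major, hot, flag, major

flight=R28: delay_min >= 191 → alert
flight=R34: ELSE → flag
flight=R38: ELSE → flag
flight=R44: ELSE → flag
flight=R57: delay_min >= 205 AND load_pct BETWEEN 31 AND 95 → major
flight=R61: ELSE → flag
flight=R64: ELSE → flag
flight=R71: ELSE → flag
flight=R73: delay_min >= 205 AND load_pct BETWEEN 31 AND 95 → major
flight=R81: delay_min >= 162 → hot
flight=R93: ELSE → flag
flight=R99: delay_min >= 205 AND load_pct BETWEEN 31 AND 95 → major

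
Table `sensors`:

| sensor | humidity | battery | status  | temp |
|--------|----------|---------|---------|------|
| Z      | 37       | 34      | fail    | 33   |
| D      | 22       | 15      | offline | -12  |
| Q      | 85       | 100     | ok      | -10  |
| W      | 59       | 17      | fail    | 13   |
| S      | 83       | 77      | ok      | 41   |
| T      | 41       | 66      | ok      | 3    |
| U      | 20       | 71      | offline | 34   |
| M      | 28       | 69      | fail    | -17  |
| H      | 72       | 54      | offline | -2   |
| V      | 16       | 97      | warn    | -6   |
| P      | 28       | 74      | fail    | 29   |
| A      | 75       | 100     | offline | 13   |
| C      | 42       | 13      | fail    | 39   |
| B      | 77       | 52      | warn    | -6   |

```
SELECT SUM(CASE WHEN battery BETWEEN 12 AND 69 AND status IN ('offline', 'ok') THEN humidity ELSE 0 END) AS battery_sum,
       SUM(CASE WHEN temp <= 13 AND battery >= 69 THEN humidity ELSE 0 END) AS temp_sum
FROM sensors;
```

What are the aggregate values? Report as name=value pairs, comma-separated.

battery_sum=135, temp_sum=204

[battery_sum: battery BETWEEN 12 AND 69 AND status IN ('offline', 'ok')]
sensor=Z: ✗
sensor=D: ✓ → 22
sensor=Q: ✗
sensor=W: ✗
sensor=S: ✗
sensor=T: ✓ → 41
sensor=U: ✗
sensor=M: ✗
sensor=H: ✓ → 72
sensor=V: ✗
sensor=P: ✗
sensor=A: ✗
sensor=C: ✗
sensor=B: ✗
battery_sum = 22 + 41 + 72 = 135
—
[temp_sum: temp <= 13 AND battery >= 69]
sensor=Z: ✗
sensor=D: ✗
sensor=Q: ✓ → 85
sensor=W: ✗
sensor=S: ✗
sensor=T: ✗
sensor=U: ✗
sensor=M: ✓ → 28
sensor=H: ✗
sensor=V: ✓ → 16
sensor=P: ✗
sensor=A: ✓ → 75
sensor=C: ✗
sensor=B: ✗
temp_sum = 85 + 28 + 16 + 75 = 204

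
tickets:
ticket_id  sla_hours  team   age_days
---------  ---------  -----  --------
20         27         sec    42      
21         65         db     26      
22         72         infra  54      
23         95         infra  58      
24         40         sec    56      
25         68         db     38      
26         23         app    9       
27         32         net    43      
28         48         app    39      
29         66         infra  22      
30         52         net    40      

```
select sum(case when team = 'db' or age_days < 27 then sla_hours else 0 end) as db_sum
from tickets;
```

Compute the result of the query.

ticket_id=20: ✗
ticket_id=21: ✓ → 65
ticket_id=22: ✗
ticket_id=23: ✗
ticket_id=24: ✗
ticket_id=25: ✓ → 68
ticket_id=26: ✓ → 23
ticket_id=27: ✗
ticket_id=28: ✗
ticket_id=29: ✓ → 66
ticket_id=30: ✗
db_sum = 65 + 68 + 23 + 66 = 222

222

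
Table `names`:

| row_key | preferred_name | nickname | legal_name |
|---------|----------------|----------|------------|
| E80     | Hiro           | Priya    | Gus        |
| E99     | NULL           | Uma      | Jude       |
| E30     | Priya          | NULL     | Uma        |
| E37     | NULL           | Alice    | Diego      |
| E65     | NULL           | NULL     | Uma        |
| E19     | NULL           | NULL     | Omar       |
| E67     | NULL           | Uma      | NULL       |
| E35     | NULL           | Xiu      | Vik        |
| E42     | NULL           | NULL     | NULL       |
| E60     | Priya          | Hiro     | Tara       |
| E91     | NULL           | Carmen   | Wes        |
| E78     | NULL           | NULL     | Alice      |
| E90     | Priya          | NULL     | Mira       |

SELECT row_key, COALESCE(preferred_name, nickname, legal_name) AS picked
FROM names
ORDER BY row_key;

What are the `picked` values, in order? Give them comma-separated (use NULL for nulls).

row_key=E19: preferred_name=NULL, nickname=NULL, legal_name=Omar → Omar
row_key=E30: preferred_name=Priya → Priya
row_key=E35: preferred_name=NULL, nickname=Xiu → Xiu
row_key=E37: preferred_name=NULL, nickname=Alice → Alice
row_key=E42: preferred_name=NULL, nickname=NULL, legal_name=NULL (all NULL) → NULL
row_key=E60: preferred_name=Priya → Priya
row_key=E65: preferred_name=NULL, nickname=NULL, legal_name=Uma → Uma
row_key=E67: preferred_name=NULL, nickname=Uma → Uma
row_key=E78: preferred_name=NULL, nickname=NULL, legal_name=Alice → Alice
row_key=E80: preferred_name=Hiro → Hiro
row_key=E90: preferred_name=Priya → Priya
row_key=E91: preferred_name=NULL, nickname=Carmen → Carmen
row_key=E99: preferred_name=NULL, nickname=Uma → Uma

Omar, Priya, Xiu, Alice, NULL, Priya, Uma, Uma, Alice, Hiro, Priya, Carmen, Uma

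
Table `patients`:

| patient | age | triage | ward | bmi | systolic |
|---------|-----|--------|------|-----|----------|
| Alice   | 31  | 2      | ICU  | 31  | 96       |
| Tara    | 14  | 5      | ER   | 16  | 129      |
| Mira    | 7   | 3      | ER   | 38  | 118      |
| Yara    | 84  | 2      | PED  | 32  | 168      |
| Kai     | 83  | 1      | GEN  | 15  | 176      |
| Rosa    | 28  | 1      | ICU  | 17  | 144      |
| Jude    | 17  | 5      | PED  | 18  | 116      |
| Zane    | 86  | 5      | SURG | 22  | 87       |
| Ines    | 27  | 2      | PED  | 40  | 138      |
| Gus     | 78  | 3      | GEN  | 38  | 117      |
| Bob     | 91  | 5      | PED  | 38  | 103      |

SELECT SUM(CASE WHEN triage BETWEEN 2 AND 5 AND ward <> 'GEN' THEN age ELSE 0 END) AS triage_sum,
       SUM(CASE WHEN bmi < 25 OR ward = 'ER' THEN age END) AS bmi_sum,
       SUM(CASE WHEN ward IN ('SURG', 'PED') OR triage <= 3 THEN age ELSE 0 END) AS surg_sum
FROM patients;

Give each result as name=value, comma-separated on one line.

[triage_sum: triage BETWEEN 2 AND 5 AND ward <> 'GEN']
patient=Alice: ✓ → 31
patient=Tara: ✓ → 14
patient=Mira: ✓ → 7
patient=Yara: ✓ → 84
patient=Kai: ✗
patient=Rosa: ✗
patient=Jude: ✓ → 17
patient=Zane: ✓ → 86
patient=Ines: ✓ → 27
patient=Gus: ✗
patient=Bob: ✓ → 91
triage_sum = 31 + 14 + 7 + 84 + 17 + 86 + 27 + 91 = 357
—
[bmi_sum: bmi < 25 OR ward = 'ER']
patient=Alice: ✗
patient=Tara: ✓ → 14
patient=Mira: ✓ → 7
patient=Yara: ✗
patient=Kai: ✓ → 83
patient=Rosa: ✓ → 28
patient=Jude: ✓ → 17
patient=Zane: ✓ → 86
patient=Ines: ✗
patient=Gus: ✗
patient=Bob: ✗
bmi_sum = 14 + 7 + 83 + 28 + 17 + 86 = 235
—
[surg_sum: ward IN ('SURG', 'PED') OR triage <= 3]
patient=Alice: ✓ → 31
patient=Tara: ✗
patient=Mira: ✓ → 7
patient=Yara: ✓ → 84
patient=Kai: ✓ → 83
patient=Rosa: ✓ → 28
patient=Jude: ✓ → 17
patient=Zane: ✓ → 86
patient=Ines: ✓ → 27
patient=Gus: ✓ → 78
patient=Bob: ✓ → 91
surg_sum = 31 + 7 + 84 + 83 + 28 + 17 + 86 + 27 + 78 + 91 = 532

triage_sum=357, bmi_sum=235, surg_sum=532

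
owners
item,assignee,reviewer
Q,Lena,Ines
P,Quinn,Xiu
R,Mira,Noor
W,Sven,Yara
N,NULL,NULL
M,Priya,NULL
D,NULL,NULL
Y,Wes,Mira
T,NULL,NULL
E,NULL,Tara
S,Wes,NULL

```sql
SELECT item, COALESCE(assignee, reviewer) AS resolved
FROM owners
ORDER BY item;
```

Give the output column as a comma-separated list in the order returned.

item=D: assignee=NULL, reviewer=NULL (all NULL) → NULL
item=E: assignee=NULL, reviewer=Tara → Tara
item=M: assignee=Priya → Priya
item=N: assignee=NULL, reviewer=NULL (all NULL) → NULL
item=P: assignee=Quinn → Quinn
item=Q: assignee=Lena → Lena
item=R: assignee=Mira → Mira
item=S: assignee=Wes → Wes
item=T: assignee=NULL, reviewer=NULL (all NULL) → NULL
item=W: assignee=Sven → Sven
item=Y: assignee=Wes → Wes

NULL, Tara, Priya, NULL, Quinn, Lena, Mira, Wes, NULL, Sven, Wes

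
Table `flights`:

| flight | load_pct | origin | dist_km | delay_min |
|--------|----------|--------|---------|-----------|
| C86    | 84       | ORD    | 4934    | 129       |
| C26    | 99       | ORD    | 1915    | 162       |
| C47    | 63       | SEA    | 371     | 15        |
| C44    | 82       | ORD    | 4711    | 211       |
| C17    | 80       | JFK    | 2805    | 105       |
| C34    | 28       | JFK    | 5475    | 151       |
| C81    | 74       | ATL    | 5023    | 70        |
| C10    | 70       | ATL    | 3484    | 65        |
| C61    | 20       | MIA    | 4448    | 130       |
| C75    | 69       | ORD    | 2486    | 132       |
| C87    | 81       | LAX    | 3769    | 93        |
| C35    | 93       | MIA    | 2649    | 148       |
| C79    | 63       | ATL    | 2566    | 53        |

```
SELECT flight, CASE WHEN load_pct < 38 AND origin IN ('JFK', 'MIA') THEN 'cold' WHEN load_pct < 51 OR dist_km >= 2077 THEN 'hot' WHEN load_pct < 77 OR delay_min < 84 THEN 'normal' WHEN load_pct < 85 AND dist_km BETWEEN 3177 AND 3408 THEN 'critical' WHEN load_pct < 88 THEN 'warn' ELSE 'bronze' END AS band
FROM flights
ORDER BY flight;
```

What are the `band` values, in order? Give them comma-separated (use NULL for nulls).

hot, hot, bronze, cold, hot, hot, normal, cold, hot, hot, hot, hot, hot

flight=C10: load_pct < 51 OR dist_km >= 2077 → hot
flight=C17: load_pct < 51 OR dist_km >= 2077 → hot
flight=C26: ELSE → bronze
flight=C34: load_pct < 38 AND origin IN ('JFK', 'MIA') → cold
flight=C35: load_pct < 51 OR dist_km >= 2077 → hot
flight=C44: load_pct < 51 OR dist_km >= 2077 → hot
flight=C47: load_pct < 77 OR delay_min < 84 → normal
flight=C61: load_pct < 38 AND origin IN ('JFK', 'MIA') → cold
flight=C75: load_pct < 51 OR dist_km >= 2077 → hot
flight=C79: load_pct < 51 OR dist_km >= 2077 → hot
flight=C81: load_pct < 51 OR dist_km >= 2077 → hot
flight=C86: load_pct < 51 OR dist_km >= 2077 → hot
flight=C87: load_pct < 51 OR dist_km >= 2077 → hot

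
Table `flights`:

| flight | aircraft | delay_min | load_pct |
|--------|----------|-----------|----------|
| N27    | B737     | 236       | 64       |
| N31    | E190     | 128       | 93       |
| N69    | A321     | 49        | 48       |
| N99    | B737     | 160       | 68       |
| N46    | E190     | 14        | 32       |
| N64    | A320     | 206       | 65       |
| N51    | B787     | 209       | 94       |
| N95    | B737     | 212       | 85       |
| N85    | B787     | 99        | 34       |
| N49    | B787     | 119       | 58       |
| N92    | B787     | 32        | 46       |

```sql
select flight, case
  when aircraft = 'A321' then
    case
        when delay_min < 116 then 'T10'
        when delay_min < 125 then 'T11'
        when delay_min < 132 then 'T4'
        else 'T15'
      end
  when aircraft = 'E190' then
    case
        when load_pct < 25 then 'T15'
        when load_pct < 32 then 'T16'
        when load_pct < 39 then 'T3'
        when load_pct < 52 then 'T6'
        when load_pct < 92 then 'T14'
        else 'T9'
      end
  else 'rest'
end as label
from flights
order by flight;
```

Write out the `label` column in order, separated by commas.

rest, T9, T3, rest, rest, rest, T10, rest, rest, rest, rest

flight=N27: aircraft='B737' → outer ELSE → rest
flight=N31: aircraft='E190' → inner[ELSE] → T9
flight=N46: aircraft='E190' → inner[load_pct < 39] → T3
flight=N49: aircraft='B787' → outer ELSE → rest
flight=N51: aircraft='B787' → outer ELSE → rest
flight=N64: aircraft='A320' → outer ELSE → rest
flight=N69: aircraft='A321' → inner[delay_min < 116] → T10
flight=N85: aircraft='B787' → outer ELSE → rest
flight=N92: aircraft='B787' → outer ELSE → rest
flight=N95: aircraft='B737' → outer ELSE → rest
flight=N99: aircraft='B737' → outer ELSE → rest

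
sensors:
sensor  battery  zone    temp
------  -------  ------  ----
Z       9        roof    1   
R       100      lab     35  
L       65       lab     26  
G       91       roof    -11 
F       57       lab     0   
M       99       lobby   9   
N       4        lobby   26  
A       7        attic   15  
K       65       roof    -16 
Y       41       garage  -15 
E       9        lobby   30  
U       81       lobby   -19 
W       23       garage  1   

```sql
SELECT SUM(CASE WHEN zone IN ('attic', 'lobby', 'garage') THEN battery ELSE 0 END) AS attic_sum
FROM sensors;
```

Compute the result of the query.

264

sensor=Z: ✗
sensor=R: ✗
sensor=L: ✗
sensor=G: ✗
sensor=F: ✗
sensor=M: ✓ → 99
sensor=N: ✓ → 4
sensor=A: ✓ → 7
sensor=K: ✗
sensor=Y: ✓ → 41
sensor=E: ✓ → 9
sensor=U: ✓ → 81
sensor=W: ✓ → 23
attic_sum = 99 + 4 + 7 + 41 + 9 + 81 + 23 = 264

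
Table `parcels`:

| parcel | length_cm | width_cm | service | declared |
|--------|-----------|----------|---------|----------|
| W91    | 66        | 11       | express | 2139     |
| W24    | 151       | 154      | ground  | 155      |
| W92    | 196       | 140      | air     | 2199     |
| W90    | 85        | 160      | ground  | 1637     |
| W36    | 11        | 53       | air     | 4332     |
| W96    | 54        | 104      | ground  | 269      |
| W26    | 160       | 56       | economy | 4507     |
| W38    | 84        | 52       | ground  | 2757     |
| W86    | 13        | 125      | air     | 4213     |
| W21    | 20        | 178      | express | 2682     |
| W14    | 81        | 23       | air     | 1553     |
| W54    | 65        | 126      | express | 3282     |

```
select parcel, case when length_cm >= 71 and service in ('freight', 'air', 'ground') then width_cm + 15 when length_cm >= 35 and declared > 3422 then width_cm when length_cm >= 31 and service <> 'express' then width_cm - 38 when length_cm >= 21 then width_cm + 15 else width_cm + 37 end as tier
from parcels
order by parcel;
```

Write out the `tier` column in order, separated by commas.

38, 215, 169, 56, 90, 67, 141, 162, 175, 26, 155, 66

parcel=W14: length_cm >= 71 and service in ('freight', 'air', 'ground') → 38
parcel=W21: ELSE → 215
parcel=W24: length_cm >= 71 and service in ('freight', 'air', 'ground') → 169
parcel=W26: length_cm >= 35 and declared > 3422 → 56
parcel=W36: ELSE → 90
parcel=W38: length_cm >= 71 and service in ('freight', 'air', 'ground') → 67
parcel=W54: length_cm >= 21 → 141
parcel=W86: ELSE → 162
parcel=W90: length_cm >= 71 and service in ('freight', 'air', 'ground') → 175
parcel=W91: length_cm >= 21 → 26
parcel=W92: length_cm >= 71 and service in ('freight', 'air', 'ground') → 155
parcel=W96: length_cm >= 31 and service <> 'express' → 66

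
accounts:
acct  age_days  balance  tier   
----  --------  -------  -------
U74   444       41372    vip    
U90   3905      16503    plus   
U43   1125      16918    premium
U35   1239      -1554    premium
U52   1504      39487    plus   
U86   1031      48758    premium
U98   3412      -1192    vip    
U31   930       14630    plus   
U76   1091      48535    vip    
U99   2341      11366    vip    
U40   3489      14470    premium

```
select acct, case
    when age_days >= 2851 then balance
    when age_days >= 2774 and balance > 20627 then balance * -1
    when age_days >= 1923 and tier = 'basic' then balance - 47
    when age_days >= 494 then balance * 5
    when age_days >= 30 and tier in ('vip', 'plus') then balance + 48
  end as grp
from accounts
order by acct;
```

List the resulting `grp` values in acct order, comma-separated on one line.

acct=U31: age_days >= 494 → 73150
acct=U35: age_days >= 494 → -7770
acct=U40: age_days >= 2851 → 14470
acct=U43: age_days >= 494 → 84590
acct=U52: age_days >= 494 → 197435
acct=U74: age_days >= 30 and tier in ('vip', 'plus') → 41420
acct=U76: age_days >= 494 → 242675
acct=U86: age_days >= 494 → 243790
acct=U90: age_days >= 2851 → 16503
acct=U98: age_days >= 2851 → -1192
acct=U99: age_days >= 494 → 56830

73150, -7770, 14470, 84590, 197435, 41420, 242675, 243790, 16503, -1192, 56830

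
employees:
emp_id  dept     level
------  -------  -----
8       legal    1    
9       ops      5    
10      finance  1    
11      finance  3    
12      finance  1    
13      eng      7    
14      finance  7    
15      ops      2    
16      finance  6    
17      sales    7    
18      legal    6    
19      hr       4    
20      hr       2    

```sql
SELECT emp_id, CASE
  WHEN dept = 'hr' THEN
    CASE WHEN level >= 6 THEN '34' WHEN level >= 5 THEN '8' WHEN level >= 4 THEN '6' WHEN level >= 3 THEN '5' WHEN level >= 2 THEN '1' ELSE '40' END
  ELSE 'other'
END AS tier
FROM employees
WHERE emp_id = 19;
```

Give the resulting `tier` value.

6

emp_id = 19: dept=hr, level=4.
dept='hr' → inner[level >= 4] → 6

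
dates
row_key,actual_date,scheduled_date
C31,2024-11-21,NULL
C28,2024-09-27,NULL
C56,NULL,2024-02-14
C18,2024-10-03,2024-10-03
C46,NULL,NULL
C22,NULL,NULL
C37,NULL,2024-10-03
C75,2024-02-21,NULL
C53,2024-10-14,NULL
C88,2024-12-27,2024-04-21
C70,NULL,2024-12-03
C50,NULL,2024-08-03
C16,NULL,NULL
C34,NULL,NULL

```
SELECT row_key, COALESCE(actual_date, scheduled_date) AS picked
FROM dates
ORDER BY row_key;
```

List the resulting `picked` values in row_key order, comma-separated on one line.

row_key=C16: actual_date=NULL, scheduled_date=NULL (all NULL) → NULL
row_key=C18: actual_date=2024-10-03 → 2024-10-03
row_key=C22: actual_date=NULL, scheduled_date=NULL (all NULL) → NULL
row_key=C28: actual_date=2024-09-27 → 2024-09-27
row_key=C31: actual_date=2024-11-21 → 2024-11-21
row_key=C34: actual_date=NULL, scheduled_date=NULL (all NULL) → NULL
row_key=C37: actual_date=NULL, scheduled_date=2024-10-03 → 2024-10-03
row_key=C46: actual_date=NULL, scheduled_date=NULL (all NULL) → NULL
row_key=C50: actual_date=NULL, scheduled_date=2024-08-03 → 2024-08-03
row_key=C53: actual_date=2024-10-14 → 2024-10-14
row_key=C56: actual_date=NULL, scheduled_date=2024-02-14 → 2024-02-14
row_key=C70: actual_date=NULL, scheduled_date=2024-12-03 → 2024-12-03
row_key=C75: actual_date=2024-02-21 → 2024-02-21
row_key=C88: actual_date=2024-12-27 → 2024-12-27

NULL, 2024-10-03, NULL, 2024-09-27, 2024-11-21, NULL, 2024-10-03, NULL, 2024-08-03, 2024-10-14, 2024-02-14, 2024-12-03, 2024-02-21, 2024-12-27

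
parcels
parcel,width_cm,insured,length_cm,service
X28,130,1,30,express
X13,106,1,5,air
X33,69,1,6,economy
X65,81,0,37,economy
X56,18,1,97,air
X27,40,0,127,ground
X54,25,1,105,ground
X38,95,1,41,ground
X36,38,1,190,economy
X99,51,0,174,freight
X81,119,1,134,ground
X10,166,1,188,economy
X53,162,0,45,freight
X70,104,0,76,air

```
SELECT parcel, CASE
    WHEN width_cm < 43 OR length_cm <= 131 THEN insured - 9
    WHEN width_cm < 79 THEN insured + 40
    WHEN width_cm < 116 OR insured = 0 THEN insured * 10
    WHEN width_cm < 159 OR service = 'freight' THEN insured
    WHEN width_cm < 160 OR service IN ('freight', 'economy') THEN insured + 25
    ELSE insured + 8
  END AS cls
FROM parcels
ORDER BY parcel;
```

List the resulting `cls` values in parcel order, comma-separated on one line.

26, -8, -9, -8, -8, -8, -8, -9, -8, -8, -9, -9, 1, 40

parcel=X10: width_cm < 160 OR service IN ('freight', 'economy') → 26
parcel=X13: width_cm < 43 OR length_cm <= 131 → -8
parcel=X27: width_cm < 43 OR length_cm <= 131 → -9
parcel=X28: width_cm < 43 OR length_cm <= 131 → -8
parcel=X33: width_cm < 43 OR length_cm <= 131 → -8
parcel=X36: width_cm < 43 OR length_cm <= 131 → -8
parcel=X38: width_cm < 43 OR length_cm <= 131 → -8
parcel=X53: width_cm < 43 OR length_cm <= 131 → -9
parcel=X54: width_cm < 43 OR length_cm <= 131 → -8
parcel=X56: width_cm < 43 OR length_cm <= 131 → -8
parcel=X65: width_cm < 43 OR length_cm <= 131 → -9
parcel=X70: width_cm < 43 OR length_cm <= 131 → -9
parcel=X81: width_cm < 159 OR service = 'freight' → 1
parcel=X99: width_cm < 79 → 40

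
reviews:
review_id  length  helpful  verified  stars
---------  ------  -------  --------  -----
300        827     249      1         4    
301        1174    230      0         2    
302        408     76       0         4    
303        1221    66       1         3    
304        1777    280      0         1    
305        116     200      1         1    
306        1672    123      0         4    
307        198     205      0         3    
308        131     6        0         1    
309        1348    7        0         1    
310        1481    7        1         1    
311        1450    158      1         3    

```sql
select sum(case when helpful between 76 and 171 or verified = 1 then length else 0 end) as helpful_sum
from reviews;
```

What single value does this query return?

7175

review_id=300: ✓ → 827
review_id=301: ✗
review_id=302: ✓ → 408
review_id=303: ✓ → 1221
review_id=304: ✗
review_id=305: ✓ → 116
review_id=306: ✓ → 1672
review_id=307: ✗
review_id=308: ✗
review_id=309: ✗
review_id=310: ✓ → 1481
review_id=311: ✓ → 1450
helpful_sum = 827 + 408 + 1221 + 116 + 1672 + 1481 + 1450 = 7175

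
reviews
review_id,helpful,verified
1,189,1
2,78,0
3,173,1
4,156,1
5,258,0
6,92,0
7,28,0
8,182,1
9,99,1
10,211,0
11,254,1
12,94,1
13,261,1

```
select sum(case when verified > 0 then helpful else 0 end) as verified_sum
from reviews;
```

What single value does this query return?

1408

review_id=1: ✓ → 189
review_id=2: ✗
review_id=3: ✓ → 173
review_id=4: ✓ → 156
review_id=5: ✗
review_id=6: ✗
review_id=7: ✗
review_id=8: ✓ → 182
review_id=9: ✓ → 99
review_id=10: ✗
review_id=11: ✓ → 254
review_id=12: ✓ → 94
review_id=13: ✓ → 261
verified_sum = 189 + 173 + 156 + 182 + 99 + 254 + 94 + 261 = 1408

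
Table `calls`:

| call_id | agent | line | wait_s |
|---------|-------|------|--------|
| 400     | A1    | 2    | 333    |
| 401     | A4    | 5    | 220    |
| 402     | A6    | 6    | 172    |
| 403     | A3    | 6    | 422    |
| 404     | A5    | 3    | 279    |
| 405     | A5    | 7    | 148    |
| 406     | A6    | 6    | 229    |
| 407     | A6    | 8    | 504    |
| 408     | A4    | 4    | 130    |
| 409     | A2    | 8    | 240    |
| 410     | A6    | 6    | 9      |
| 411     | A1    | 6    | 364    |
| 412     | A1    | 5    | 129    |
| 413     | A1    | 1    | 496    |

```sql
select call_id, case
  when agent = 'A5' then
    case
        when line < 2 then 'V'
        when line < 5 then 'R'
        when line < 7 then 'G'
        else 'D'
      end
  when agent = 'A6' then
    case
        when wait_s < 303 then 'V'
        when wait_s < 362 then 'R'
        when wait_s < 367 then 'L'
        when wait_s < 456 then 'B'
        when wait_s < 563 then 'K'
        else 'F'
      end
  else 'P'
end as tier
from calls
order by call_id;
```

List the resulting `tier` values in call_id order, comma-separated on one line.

P, P, V, P, R, D, V, K, P, P, V, P, P, P

call_id=400: agent='A1' → outer ELSE → P
call_id=401: agent='A4' → outer ELSE → P
call_id=402: agent='A6' → inner[wait_s < 303] → V
call_id=403: agent='A3' → outer ELSE → P
call_id=404: agent='A5' → inner[line < 5] → R
call_id=405: agent='A5' → inner[ELSE] → D
call_id=406: agent='A6' → inner[wait_s < 303] → V
call_id=407: agent='A6' → inner[wait_s < 563] → K
call_id=408: agent='A4' → outer ELSE → P
call_id=409: agent='A2' → outer ELSE → P
call_id=410: agent='A6' → inner[wait_s < 303] → V
call_id=411: agent='A1' → outer ELSE → P
call_id=412: agent='A1' → outer ELSE → P
call_id=413: agent='A1' → outer ELSE → P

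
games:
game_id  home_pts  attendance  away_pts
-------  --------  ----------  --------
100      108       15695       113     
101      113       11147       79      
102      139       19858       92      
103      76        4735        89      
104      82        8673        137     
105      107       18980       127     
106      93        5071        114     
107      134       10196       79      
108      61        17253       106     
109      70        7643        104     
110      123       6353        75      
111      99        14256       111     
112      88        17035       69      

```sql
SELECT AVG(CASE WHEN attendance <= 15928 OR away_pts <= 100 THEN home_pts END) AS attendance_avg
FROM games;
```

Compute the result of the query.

game_id=100: ✓ → 108
game_id=101: ✓ → 113
game_id=102: ✓ → 139
game_id=103: ✓ → 76
game_id=104: ✓ → 82
game_id=105: ✗
game_id=106: ✓ → 93
game_id=107: ✓ → 134
game_id=108: ✗
game_id=109: ✓ → 70
game_id=110: ✓ → 123
game_id=111: ✓ → 99
game_id=112: ✓ → 88
attendance_avg = (108 + 113 + 139 + 76 + 82 + 93 + 134 + 70 + 123 + 99 + 88) / 11 = 102.2727272727

102.2727272727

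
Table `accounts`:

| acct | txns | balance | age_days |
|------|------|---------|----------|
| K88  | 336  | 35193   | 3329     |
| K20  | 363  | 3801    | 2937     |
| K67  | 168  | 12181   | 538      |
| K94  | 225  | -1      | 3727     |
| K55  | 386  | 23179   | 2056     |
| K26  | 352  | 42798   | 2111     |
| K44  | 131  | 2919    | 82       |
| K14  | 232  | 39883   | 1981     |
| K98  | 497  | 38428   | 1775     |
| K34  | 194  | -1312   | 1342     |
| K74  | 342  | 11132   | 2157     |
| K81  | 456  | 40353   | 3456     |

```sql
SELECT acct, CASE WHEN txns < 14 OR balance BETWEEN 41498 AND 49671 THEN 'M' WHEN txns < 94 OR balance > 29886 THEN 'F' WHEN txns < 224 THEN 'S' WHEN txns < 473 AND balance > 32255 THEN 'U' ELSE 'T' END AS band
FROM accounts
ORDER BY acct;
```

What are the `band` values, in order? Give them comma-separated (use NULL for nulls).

acct=K14: txns < 94 OR balance > 29886 → F
acct=K20: ELSE → T
acct=K26: txns < 14 OR balance BETWEEN 41498 AND 49671 → M
acct=K34: txns < 224 → S
acct=K44: txns < 224 → S
acct=K55: ELSE → T
acct=K67: txns < 224 → S
acct=K74: ELSE → T
acct=K81: txns < 94 OR balance > 29886 → F
acct=K88: txns < 94 OR balance > 29886 → F
acct=K94: ELSE → T
acct=K98: txns < 94 OR balance > 29886 → F

F, T, M, S, S, T, S, T, F, F, T, F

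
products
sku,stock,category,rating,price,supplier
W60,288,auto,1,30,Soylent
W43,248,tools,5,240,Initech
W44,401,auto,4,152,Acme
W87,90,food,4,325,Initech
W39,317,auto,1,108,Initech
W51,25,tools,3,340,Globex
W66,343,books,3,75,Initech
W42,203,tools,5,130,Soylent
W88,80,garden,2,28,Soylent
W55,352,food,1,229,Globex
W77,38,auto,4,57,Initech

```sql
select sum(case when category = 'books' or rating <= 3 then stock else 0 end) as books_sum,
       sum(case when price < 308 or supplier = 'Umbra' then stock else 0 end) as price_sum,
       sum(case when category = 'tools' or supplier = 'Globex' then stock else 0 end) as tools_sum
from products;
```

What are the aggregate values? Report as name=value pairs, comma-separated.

[books_sum: category = 'books' or rating <= 3]
sku=W60: ✓ → 288
sku=W43: ✗
sku=W44: ✗
sku=W87: ✗
sku=W39: ✓ → 317
sku=W51: ✓ → 25
sku=W66: ✓ → 343
sku=W42: ✗
sku=W88: ✓ → 80
sku=W55: ✓ → 352
sku=W77: ✗
books_sum = 288 + 317 + 25 + 343 + 80 + 352 = 1405
—
[price_sum: price < 308 or supplier = 'Umbra']
sku=W60: ✓ → 288
sku=W43: ✓ → 248
sku=W44: ✓ → 401
sku=W87: ✗
sku=W39: ✓ → 317
sku=W51: ✗
sku=W66: ✓ → 343
sku=W42: ✓ → 203
sku=W88: ✓ → 80
sku=W55: ✓ → 352
sku=W77: ✓ → 38
price_sum = 288 + 248 + 401 + 317 + 343 + 203 + 80 + 352 + 38 = 2270
—
[tools_sum: category = 'tools' or supplier = 'Globex']
sku=W60: ✗
sku=W43: ✓ → 248
sku=W44: ✗
sku=W87: ✗
sku=W39: ✗
sku=W51: ✓ → 25
sku=W66: ✗
sku=W42: ✓ → 203
sku=W88: ✗
sku=W55: ✓ → 352
sku=W77: ✗
tools_sum = 248 + 25 + 203 + 352 = 828

books_sum=1405, price_sum=2270, tools_sum=828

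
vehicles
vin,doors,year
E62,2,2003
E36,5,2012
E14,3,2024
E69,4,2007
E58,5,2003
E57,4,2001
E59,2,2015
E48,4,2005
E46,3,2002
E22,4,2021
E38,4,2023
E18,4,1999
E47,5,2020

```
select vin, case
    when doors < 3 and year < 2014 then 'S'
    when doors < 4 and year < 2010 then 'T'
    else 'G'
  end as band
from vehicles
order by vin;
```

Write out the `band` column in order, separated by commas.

vin=E14: ELSE → G
vin=E18: ELSE → G
vin=E22: ELSE → G
vin=E36: ELSE → G
vin=E38: ELSE → G
vin=E46: doors < 4 and year < 2010 → T
vin=E47: ELSE → G
vin=E48: ELSE → G
vin=E57: ELSE → G
vin=E58: ELSE → G
vin=E59: ELSE → G
vin=E62: doors < 3 and year < 2014 → S
vin=E69: ELSE → G

G, G, G, G, G, T, G, G, G, G, G, S, G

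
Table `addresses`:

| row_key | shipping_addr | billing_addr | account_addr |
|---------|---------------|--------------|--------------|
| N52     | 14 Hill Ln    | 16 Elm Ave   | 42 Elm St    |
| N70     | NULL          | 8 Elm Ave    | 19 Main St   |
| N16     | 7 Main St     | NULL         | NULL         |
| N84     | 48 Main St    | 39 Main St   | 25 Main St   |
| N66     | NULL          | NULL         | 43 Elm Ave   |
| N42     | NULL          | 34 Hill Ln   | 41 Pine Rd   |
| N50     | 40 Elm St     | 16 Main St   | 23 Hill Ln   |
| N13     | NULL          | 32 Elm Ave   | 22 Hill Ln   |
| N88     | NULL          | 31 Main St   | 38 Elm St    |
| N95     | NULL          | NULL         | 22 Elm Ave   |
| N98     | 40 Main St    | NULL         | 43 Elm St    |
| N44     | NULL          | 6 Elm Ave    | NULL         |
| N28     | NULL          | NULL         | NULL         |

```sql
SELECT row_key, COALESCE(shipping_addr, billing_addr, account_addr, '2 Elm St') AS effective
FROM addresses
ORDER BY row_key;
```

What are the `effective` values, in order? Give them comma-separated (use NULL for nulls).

32 Elm Ave, 7 Main St, 2 Elm St, 34 Hill Ln, 6 Elm Ave, 40 Elm St, 14 Hill Ln, 43 Elm Ave, 8 Elm Ave, 48 Main St, 31 Main St, 22 Elm Ave, 40 Main St

row_key=N13: shipping_addr=NULL, billing_addr=32 Elm Ave → 32 Elm Ave
row_key=N16: shipping_addr=7 Main St → 7 Main St
row_key=N28: shipping_addr=NULL, billing_addr=NULL, account_addr=NULL, → literal 2 Elm St → 2 Elm St
row_key=N42: shipping_addr=NULL, billing_addr=34 Hill Ln → 34 Hill Ln
row_key=N44: shipping_addr=NULL, billing_addr=6 Elm Ave → 6 Elm Ave
row_key=N50: shipping_addr=40 Elm St → 40 Elm St
row_key=N52: shipping_addr=14 Hill Ln → 14 Hill Ln
row_key=N66: shipping_addr=NULL, billing_addr=NULL, account_addr=43 Elm Ave → 43 Elm Ave
row_key=N70: shipping_addr=NULL, billing_addr=8 Elm Ave → 8 Elm Ave
row_key=N84: shipping_addr=48 Main St → 48 Main St
row_key=N88: shipping_addr=NULL, billing_addr=31 Main St → 31 Main St
row_key=N95: shipping_addr=NULL, billing_addr=NULL, account_addr=22 Elm Ave → 22 Elm Ave
row_key=N98: shipping_addr=40 Main St → 40 Main St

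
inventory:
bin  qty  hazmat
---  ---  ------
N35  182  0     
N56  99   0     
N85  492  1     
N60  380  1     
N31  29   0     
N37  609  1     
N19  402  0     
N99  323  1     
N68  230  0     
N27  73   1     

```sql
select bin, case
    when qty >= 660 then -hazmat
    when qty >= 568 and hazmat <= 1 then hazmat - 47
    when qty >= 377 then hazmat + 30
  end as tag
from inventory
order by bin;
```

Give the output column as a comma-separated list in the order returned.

bin=N19: qty >= 377 → 30
bin=N27: (no match → NULL) → NULL
bin=N31: (no match → NULL) → NULL
bin=N35: (no match → NULL) → NULL
bin=N37: qty >= 568 and hazmat <= 1 → -46
bin=N56: (no match → NULL) → NULL
bin=N60: qty >= 377 → 31
bin=N68: (no match → NULL) → NULL
bin=N85: qty >= 377 → 31
bin=N99: (no match → NULL) → NULL

30, NULL, NULL, NULL, -46, NULL, 31, NULL, 31, NULL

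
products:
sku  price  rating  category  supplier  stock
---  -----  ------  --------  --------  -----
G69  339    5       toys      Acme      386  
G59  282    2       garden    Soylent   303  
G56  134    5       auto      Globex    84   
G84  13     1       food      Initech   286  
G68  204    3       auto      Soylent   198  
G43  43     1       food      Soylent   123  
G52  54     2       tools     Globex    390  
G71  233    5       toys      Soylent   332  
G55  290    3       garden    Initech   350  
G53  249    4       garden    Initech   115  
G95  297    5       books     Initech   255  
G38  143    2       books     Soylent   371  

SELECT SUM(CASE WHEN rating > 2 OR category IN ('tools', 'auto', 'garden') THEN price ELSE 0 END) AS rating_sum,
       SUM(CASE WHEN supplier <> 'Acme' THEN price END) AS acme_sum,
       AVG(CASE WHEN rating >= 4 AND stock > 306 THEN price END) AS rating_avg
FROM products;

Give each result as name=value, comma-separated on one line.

rating_sum=2082, acme_sum=1942, rating_avg=286

[rating_sum: rating > 2 OR category IN ('tools', 'auto', 'garden')]
sku=G69: ✓ → 339
sku=G59: ✓ → 282
sku=G56: ✓ → 134
sku=G84: ✗
sku=G68: ✓ → 204
sku=G43: ✗
sku=G52: ✓ → 54
sku=G71: ✓ → 233
sku=G55: ✓ → 290
sku=G53: ✓ → 249
sku=G95: ✓ → 297
sku=G38: ✗
rating_sum = 339 + 282 + 134 + 204 + 54 + 233 + 290 + 249 + 297 = 2082
—
[acme_sum: supplier <> 'Acme']
sku=G69: ✗
sku=G59: ✓ → 282
sku=G56: ✓ → 134
sku=G84: ✓ → 13
sku=G68: ✓ → 204
sku=G43: ✓ → 43
sku=G52: ✓ → 54
sku=G71: ✓ → 233
sku=G55: ✓ → 290
sku=G53: ✓ → 249
sku=G95: ✓ → 297
sku=G38: ✓ → 143
acme_sum = 282 + 134 + 13 + 204 + 43 + 54 + 233 + 290 + 249 + 297 + 143 = 1942
—
[rating_avg: rating >= 4 AND stock > 306]
sku=G69: ✓ → 339
sku=G59: ✗
sku=G56: ✗
sku=G84: ✗
sku=G68: ✗
sku=G43: ✗
sku=G52: ✗
sku=G71: ✓ → 233
sku=G55: ✗
sku=G53: ✗
sku=G95: ✗
sku=G38: ✗
rating_avg = (339 + 233) / 2 = 286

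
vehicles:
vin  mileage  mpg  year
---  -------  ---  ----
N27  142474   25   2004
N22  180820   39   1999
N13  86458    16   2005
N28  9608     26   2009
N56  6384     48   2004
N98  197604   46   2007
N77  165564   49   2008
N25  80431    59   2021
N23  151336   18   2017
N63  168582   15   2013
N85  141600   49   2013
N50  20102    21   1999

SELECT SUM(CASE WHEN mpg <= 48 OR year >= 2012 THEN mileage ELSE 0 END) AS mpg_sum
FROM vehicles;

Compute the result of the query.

vin=N27: ✓ → 142474
vin=N22: ✓ → 180820
vin=N13: ✓ → 86458
vin=N28: ✓ → 9608
vin=N56: ✓ → 6384
vin=N98: ✓ → 197604
vin=N77: ✗
vin=N25: ✓ → 80431
vin=N23: ✓ → 151336
vin=N63: ✓ → 168582
vin=N85: ✓ → 141600
vin=N50: ✓ → 20102
mpg_sum = 142474 + 180820 + 86458 + 9608 + 6384 + 197604 + 80431 + 151336 + 168582 + 141600 + 20102 = 1185399

1185399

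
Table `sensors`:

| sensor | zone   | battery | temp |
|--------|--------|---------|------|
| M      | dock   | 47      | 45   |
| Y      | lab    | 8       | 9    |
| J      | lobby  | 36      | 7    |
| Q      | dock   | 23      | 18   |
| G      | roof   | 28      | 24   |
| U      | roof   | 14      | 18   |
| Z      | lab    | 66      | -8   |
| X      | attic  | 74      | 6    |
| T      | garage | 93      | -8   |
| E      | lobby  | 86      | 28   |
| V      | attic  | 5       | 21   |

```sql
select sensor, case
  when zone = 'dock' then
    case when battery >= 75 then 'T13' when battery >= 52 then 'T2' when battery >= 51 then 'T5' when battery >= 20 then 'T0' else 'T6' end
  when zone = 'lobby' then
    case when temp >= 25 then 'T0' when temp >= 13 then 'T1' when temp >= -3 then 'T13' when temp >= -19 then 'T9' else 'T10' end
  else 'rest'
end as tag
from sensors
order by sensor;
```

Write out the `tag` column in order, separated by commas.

T0, rest, T13, T0, T0, rest, rest, rest, rest, rest, rest

sensor=E: zone='lobby' → inner[temp >= 25] → T0
sensor=G: zone='roof' → outer ELSE → rest
sensor=J: zone='lobby' → inner[temp >= -3] → T13
sensor=M: zone='dock' → inner[battery >= 20] → T0
sensor=Q: zone='dock' → inner[battery >= 20] → T0
sensor=T: zone='garage' → outer ELSE → rest
sensor=U: zone='roof' → outer ELSE → rest
sensor=V: zone='attic' → outer ELSE → rest
sensor=X: zone='attic' → outer ELSE → rest
sensor=Y: zone='lab' → outer ELSE → rest
sensor=Z: zone='lab' → outer ELSE → rest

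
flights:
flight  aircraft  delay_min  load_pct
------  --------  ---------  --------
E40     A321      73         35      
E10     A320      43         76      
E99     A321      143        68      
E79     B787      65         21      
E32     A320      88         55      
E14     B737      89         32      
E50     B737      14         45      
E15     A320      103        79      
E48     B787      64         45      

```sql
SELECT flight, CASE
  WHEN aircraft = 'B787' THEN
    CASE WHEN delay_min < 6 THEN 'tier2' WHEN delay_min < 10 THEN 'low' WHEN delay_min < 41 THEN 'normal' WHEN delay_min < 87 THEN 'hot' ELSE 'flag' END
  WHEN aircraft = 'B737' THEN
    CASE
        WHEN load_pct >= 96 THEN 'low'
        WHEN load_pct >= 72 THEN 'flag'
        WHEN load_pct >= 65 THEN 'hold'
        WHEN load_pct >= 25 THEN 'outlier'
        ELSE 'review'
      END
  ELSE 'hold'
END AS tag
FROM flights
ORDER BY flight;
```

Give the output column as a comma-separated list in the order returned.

hold, outlier, hold, hold, hold, hot, outlier, hot, hold

flight=E10: aircraft='A320' → outer ELSE → hold
flight=E14: aircraft='B737' → inner[load_pct >= 25] → outlier
flight=E15: aircraft='A320' → outer ELSE → hold
flight=E32: aircraft='A320' → outer ELSE → hold
flight=E40: aircraft='A321' → outer ELSE → hold
flight=E48: aircraft='B787' → inner[delay_min < 87] → hot
flight=E50: aircraft='B737' → inner[load_pct >= 25] → outlier
flight=E79: aircraft='B787' → inner[delay_min < 87] → hot
flight=E99: aircraft='A321' → outer ELSE → hold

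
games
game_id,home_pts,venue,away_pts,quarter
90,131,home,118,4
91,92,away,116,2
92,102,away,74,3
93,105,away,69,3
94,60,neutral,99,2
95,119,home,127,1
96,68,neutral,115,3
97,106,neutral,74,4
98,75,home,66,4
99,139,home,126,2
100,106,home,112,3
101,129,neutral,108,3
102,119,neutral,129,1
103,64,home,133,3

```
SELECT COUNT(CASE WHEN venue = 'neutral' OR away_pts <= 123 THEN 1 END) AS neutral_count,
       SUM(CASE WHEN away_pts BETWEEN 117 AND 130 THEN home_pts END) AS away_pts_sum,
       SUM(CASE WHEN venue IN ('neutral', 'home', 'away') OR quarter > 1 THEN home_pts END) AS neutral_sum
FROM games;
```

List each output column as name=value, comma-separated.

[neutral_count: venue = 'neutral' OR away_pts <= 123]
game_id=90: ✓ → 1
game_id=91: ✓ → 1
game_id=92: ✓ → 1
game_id=93: ✓ → 1
game_id=94: ✓ → 1
game_id=95: ✗
game_id=96: ✓ → 1
game_id=97: ✓ → 1
game_id=98: ✓ → 1
game_id=99: ✗
game_id=100: ✓ → 1
game_id=101: ✓ → 1
game_id=102: ✓ → 1
game_id=103: ✗
neutral_count = COUNT(1, 1, 1, 1, 1, 1, 1, 1, 1, 1, 1) = 11
—
[away_pts_sum: away_pts BETWEEN 117 AND 130]
game_id=90: ✓ → 131
game_id=91: ✗
game_id=92: ✗
game_id=93: ✗
game_id=94: ✗
game_id=95: ✓ → 119
game_id=96: ✗
game_id=97: ✗
game_id=98: ✗
game_id=99: ✓ → 139
game_id=100: ✗
game_id=101: ✗
game_id=102: ✓ → 119
game_id=103: ✗
away_pts_sum = 131 + 119 + 139 + 119 = 508
—
[neutral_sum: venue IN ('neutral', 'home', 'away') OR quarter > 1]
game_id=90: ✓ → 131
game_id=91: ✓ → 92
game_id=92: ✓ → 102
game_id=93: ✓ → 105
game_id=94: ✓ → 60
game_id=95: ✓ → 119
game_id=96: ✓ → 68
game_id=97: ✓ → 106
game_id=98: ✓ → 75
game_id=99: ✓ → 139
game_id=100: ✓ → 106
game_id=101: ✓ → 129
game_id=102: ✓ → 119
game_id=103: ✓ → 64
neutral_sum = 131 + 92 + 102 + 105 + 60 + 119 + 68 + 106 + 75 + 139 + 106 + 129 + 119 + 64 = 1415

neutral_count=11, away_pts_sum=508, neutral_sum=1415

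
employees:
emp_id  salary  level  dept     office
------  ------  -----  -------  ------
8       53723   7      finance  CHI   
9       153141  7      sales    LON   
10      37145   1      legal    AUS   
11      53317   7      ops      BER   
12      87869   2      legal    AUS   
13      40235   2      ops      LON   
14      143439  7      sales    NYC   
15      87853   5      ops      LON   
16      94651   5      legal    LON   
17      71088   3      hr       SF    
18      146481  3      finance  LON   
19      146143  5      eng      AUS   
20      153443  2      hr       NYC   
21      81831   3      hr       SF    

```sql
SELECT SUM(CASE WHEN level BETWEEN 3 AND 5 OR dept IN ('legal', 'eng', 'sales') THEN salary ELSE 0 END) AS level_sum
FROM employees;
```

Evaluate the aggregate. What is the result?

1049641

emp_id=8: ✗
emp_id=9: ✓ → 153141
emp_id=10: ✓ → 37145
emp_id=11: ✗
emp_id=12: ✓ → 87869
emp_id=13: ✗
emp_id=14: ✓ → 143439
emp_id=15: ✓ → 87853
emp_id=16: ✓ → 94651
emp_id=17: ✓ → 71088
emp_id=18: ✓ → 146481
emp_id=19: ✓ → 146143
emp_id=20: ✗
emp_id=21: ✓ → 81831
level_sum = 153141 + 37145 + 87869 + 143439 + 87853 + 94651 + 71088 + 146481 + 146143 + 81831 = 1049641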